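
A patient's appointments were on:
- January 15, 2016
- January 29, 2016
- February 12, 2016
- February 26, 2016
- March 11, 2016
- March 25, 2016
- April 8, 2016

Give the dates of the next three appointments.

April 22, 2016; May 6, 2016; May 20, 2016

The spacing is 14, 14, 14, 14, 14, 14 days — always 14 days.
April 8, 2016 + 14 days = April 22, 2016.
April 22, 2016 + 14 days = May 6, 2016.
May 6, 2016 + 14 days = May 20, 2016.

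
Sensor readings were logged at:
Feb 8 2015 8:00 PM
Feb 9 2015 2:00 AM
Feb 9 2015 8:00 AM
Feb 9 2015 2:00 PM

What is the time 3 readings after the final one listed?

The interval is a steady 6 hours (6, 6, 6).
Feb 9 2015 2:00 PM + 6 h = Feb 9 2015 8:00 PM.
Feb 9 2015 8:00 PM + 6 h = Feb 10 2015 2:00 AM.
Feb 10 2015 2:00 AM + 6 h = Feb 10 2015 8:00 AM.

Feb 10 2015 8:00 AM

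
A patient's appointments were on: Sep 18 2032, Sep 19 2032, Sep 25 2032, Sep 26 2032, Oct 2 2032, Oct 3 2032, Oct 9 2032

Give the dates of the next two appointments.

Oct 10 2032, Oct 16 2032

Gaps: 1, 6, 1, 6, 1, 6 days — not constant, but cyclic with period 2.
The events fall on every Saturday and Sunday.
Next Sunday: Oct 10 2032.
Next Saturday: Oct 16 2032.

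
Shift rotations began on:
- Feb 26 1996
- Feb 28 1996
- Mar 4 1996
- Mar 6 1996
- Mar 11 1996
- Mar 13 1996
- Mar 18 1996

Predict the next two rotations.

Mar 20 1996, Mar 25 1996

Every event lands on a Monday or Wednesday (gaps cycle 2, 5, 2, 5, 2, 5).
So the schedule is: every Monday and Wednesday.
The following Wednesday is Mar 20 1996.
Next Monday: Mar 25 1996.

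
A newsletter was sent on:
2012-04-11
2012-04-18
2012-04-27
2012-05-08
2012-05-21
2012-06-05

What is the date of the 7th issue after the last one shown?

Intervals are 7, 9, 11, 13, 15 days — an arithmetic progression with common difference 2.
Next gap: 17 days. 2012-06-05 + 17 days = 2012-06-22.
Next gap: 19 days. 2012-06-22 + 19 days = 2012-07-11.
Next gap: 21 days. 2012-07-11 + 21 days = 2012-08-01.
Next gap: 23 days. 2012-08-01 + 23 days = 2012-08-24.
Next gap: 25 days. 2012-08-24 + 25 days = 2012-09-18.
Next gap: 27 days. 2012-09-18 + 27 days = 2012-10-15.
Next gap: 29 days. 2012-10-15 + 29 days = 2012-11-13.

2012-11-13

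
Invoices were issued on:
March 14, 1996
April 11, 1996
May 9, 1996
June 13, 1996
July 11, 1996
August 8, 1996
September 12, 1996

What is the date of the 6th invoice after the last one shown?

All dates are Thursdays, 28, 28, 35, 28, 28, 35 days apart.
Specifically, the 2nd Thursday of each month.
October 1996 — 2nd Thursday is October 10, 1996.
2nd Thursday of November 1996: November 14, 1996.
December 1996 — 2nd Thursday is December 12, 1996.
2nd Thursday of January 1997: January 9, 1997.
February 1997 — 2nd Thursday is February 13, 1997.
2nd Thursday of March 1997: March 13, 1997.

March 13, 1997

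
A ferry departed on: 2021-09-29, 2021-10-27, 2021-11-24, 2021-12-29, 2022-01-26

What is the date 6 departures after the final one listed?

2022-07-27

Every date is a Wednesday; gaps 28, 28, 35, 28 days.
Each is the last Wednesday of its month (at least one falls on the 29th or later, ruling out '4th Wednesday').
February 2022 ends with Wednesday 2022-02-23.
March 2022 ends with Wednesday 2022-03-30.
April 2022 ends with Wednesday 2022-04-27.
May 2022 ends with Wednesday 2022-05-25.
June 2022 ends with Wednesday 2022-06-29.
Last Wednesday of July 2022: 2022-07-27.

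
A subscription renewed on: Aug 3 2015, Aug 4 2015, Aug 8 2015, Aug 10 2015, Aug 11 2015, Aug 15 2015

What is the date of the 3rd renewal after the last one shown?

Aug 22 2015

Gaps: 1, 4, 2, 1, 4 days — not constant, but cyclic with period 3.
The events fall on every Monday, Tuesday and Saturday.
The following Monday is Aug 17 2015.
Next Tuesday: Aug 18 2015.
Next Saturday: Aug 22 2015.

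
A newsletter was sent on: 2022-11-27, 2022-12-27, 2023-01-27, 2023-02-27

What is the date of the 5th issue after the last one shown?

2023-07-27

Gaps: 30, 31, 31 days — not constant. Every event is on the 27th of the month.
Pattern: the 27th of each month.
Next: March 2023 → 2023-03-27.
Next: April 2023 → 2023-04-27.
Next: May 2023 → 2023-05-27.
June 2023: 2023-06-27.
Next: July 2023 → 2023-07-27.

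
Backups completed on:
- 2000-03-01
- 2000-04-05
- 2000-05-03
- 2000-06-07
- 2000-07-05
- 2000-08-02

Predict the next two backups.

2000-09-06, 2000-10-04

Gaps: 35, 28, 35, 28, 28 days — a mix of 28 and 35. Every date is a Wednesday.
Each is the 1st Wednesday of its month.
1st Wednesday of September 2000: 2000-09-06.
1st Wednesday of October 2000: 2000-10-04.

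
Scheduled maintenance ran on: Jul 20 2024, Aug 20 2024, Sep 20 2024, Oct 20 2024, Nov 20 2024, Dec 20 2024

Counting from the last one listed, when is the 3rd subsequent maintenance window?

Each date is the 20th; the gaps (31, 31, 30, 31, 30) track the month lengths.
The rule is the 20th of each month.
Next: January 2025 → Jan 20 2025.
February 2025: Feb 20 2025.
March 2025: Mar 20 2025.

Mar 20 2025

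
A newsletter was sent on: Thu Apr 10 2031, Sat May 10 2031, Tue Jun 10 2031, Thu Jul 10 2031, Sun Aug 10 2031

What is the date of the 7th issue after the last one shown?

Wed Mar 10 2032

Gaps: 30, 31, 30, 31 days — not constant. Every event is on the 10th of the month.
Pattern: the 10th of each month.
September 2031: Wed Sep 10 2031.
October 2031: Fri Oct 10 2031.
November 2031: Mon Nov 10 2031.
December 2031: Wed Dec 10 2031.
Next: January 2032 → Sat Jan 10 2032.
Next: February 2032 → Tue Feb 10 2032.
March 2032: Wed Mar 10 2032.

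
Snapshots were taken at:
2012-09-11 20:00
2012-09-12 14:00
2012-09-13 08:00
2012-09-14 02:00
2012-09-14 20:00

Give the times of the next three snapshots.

The interval is a steady 18 hours (18, 18, 18, 18).
2012-09-14 20:00 + 18 h = 2012-09-15 14:00.
2012-09-15 14:00 + 18 h = 2012-09-16 08:00.
2012-09-16 08:00 + 18 h = 2012-09-17 02:00.

2012-09-15 14:00, 2012-09-16 08:00, 2012-09-17 02:00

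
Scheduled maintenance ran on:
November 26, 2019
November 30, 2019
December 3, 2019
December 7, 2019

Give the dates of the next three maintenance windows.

The gap pattern 4, 3, 4 repeats every 2 events.
These are the Tuesdays and Saturdays of each week.
Next Tuesday: December 10, 2019.
The following Saturday is December 14, 2019.
The following Tuesday is December 17, 2019.

December 10, 2019; December 14, 2019; December 17, 2019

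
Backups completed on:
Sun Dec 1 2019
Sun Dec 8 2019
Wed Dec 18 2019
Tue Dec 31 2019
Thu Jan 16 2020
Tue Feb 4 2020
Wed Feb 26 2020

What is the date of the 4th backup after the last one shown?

Tue Jun 23 2020

Gaps: 7, 10, 13, 16, 19, 22 days — each gap is 3 larger than the previous one.
Next gap: 25 days. Wed Feb 26 2020 + 25 days = Sun Mar 22 2020.
Next gap: 28 days. Sun Mar 22 2020 + 28 days = Sun Apr 19 2020.
Next gap: 31 days. Sun Apr 19 2020 + 31 days = Wed May 20 2020.
Next gap: 34 days. Wed May 20 2020 + 34 days = Tue Jun 23 2020.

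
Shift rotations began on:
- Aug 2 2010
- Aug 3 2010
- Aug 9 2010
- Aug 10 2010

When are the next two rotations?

The gap pattern 1, 6, 1 repeats every 2 events.
These are the Mondays and Tuesdays of each week.
The following Monday is Aug 16 2010.
The following Tuesday is Aug 17 2010.

Aug 16 2010, Aug 17 2010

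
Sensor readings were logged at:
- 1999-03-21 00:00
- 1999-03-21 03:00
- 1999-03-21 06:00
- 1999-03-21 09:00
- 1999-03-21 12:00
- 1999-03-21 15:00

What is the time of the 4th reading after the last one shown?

Spacing: 3, 3, 3, 3, 3 h — constant 3 h.
1999-03-21 15:00 + 3 h = 1999-03-21 18:00.
1999-03-21 18:00 + 3 h = 1999-03-21 21:00.
1999-03-21 21:00 + 3 h = 1999-03-22 00:00.
1999-03-22 00:00 + 3 h = 1999-03-22 03:00.

1999-03-22 03:00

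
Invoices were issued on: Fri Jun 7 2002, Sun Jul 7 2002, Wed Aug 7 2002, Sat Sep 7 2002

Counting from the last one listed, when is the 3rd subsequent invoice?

Sat Dec 7 2002

Gaps: 30, 31, 31 days — not constant. Every event is on the 7th of the month.
Pattern: the 7th of each month.
Next: October 2002 → Mon Oct 7 2002.
Next: November 2002 → Thu Nov 7 2002.
Next: December 2002 → Sat Dec 7 2002.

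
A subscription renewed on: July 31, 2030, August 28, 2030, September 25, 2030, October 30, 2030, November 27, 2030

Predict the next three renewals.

These are Wednesdays with 28, 28, 35, 28-day gaps.
Each is the final Wednesday of its month — July 31, 2030 is past the 28th, so '4th Wednesday' doesn't fit.
Last Wednesday of December 2030: December 25, 2030.
January 2031 ends with Wednesday January 29, 2031.
Last Wednesday of February 2031: February 26, 2031.

December 25, 2030; January 29, 2031; February 26, 2031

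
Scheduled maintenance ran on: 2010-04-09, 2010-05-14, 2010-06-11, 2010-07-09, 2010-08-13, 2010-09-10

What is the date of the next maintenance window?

Gaps: 35, 28, 28, 35, 28 days — a mix of 28 and 35. Every date is a Friday.
Each is the 2nd Friday of its month.
2nd Friday of October 2010: 2010-10-08.

2010-10-08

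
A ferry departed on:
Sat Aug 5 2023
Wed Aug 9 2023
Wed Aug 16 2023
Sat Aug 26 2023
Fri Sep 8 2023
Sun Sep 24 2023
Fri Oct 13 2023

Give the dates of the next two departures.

Sat Nov 4 2023, Wed Nov 29 2023

The spacing grows by 3 each time: 4, 7, 10, 13, 16, 19 days.
Next gap: 22 days. Fri Oct 13 2023 + 22 days = Sat Nov 4 2023.
Next gap: 25 days. Sat Nov 4 2023 + 25 days = Wed Nov 29 2023.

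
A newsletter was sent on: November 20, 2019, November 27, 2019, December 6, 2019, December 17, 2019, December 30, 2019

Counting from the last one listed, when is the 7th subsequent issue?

The spacing grows by 2 each time: 7, 9, 11, 13 days.
Next gap: 15 days. December 30, 2019 + 15 days = January 14, 2020.
Next gap: 17 days. January 14, 2020 + 17 days = January 31, 2020.
Next gap: 19 days. January 31, 2020 + 19 days = February 19, 2020.
Next gap: 21 days. February 19, 2020 + 21 days = March 11, 2020.
Next gap: 23 days. March 11, 2020 + 23 days = April 3, 2020.
Next gap: 25 days. April 3, 2020 + 25 days = April 28, 2020.
Next gap: 27 days. April 28, 2020 + 27 days = May 25, 2020.

May 25, 2020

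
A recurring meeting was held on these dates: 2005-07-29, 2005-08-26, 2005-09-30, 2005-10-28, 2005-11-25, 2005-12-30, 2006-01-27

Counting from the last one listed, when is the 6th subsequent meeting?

Every date is a Friday; gaps 28, 35, 28, 28, 35, 28 days.
Each is the last Friday of its month (at least one falls on the 29th or later, ruling out '4th Friday').
February 2006 ends with Friday 2006-02-24.
Last Friday of March 2006: 2006-03-31.
Last Friday of April 2006: 2006-04-28.
May 2006 ends with Friday 2006-05-26.
June 2006 ends with Friday 2006-06-30.
July 2006 ends with Friday 2006-07-28.

2006-07-28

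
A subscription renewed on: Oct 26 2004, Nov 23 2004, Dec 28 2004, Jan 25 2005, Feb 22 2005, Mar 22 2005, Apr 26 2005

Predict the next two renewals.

These are Tuesdays at 28- or 35-day spacing (28, 35, 28, 28, 28, 35).
The pattern: 4th Tuesday of the month.
May 2005 — 4th Tuesday is May 24 2005.
June 2005 — 4th Tuesday is Jun 28 2005.

May 24 2005, Jun 28 2005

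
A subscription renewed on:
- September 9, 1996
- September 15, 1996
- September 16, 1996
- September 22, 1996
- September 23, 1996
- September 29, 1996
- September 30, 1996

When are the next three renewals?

October 6, 1996; October 7, 1996; October 13, 1996

Gaps: 6, 1, 6, 1, 6, 1 days — not constant, but cyclic with period 2.
The events fall on every Monday and Sunday.
Next Sunday: October 6, 1996.
Next Monday: October 7, 1996.
Next Sunday: October 13, 1996.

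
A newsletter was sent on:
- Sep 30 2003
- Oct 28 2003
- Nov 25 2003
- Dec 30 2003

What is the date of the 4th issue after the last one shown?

All Tuesdays; the gaps (28, 28, 35) vary with month length.
This is the last Tuesday of each month.
Last Tuesday of January 2004: Jan 27 2004.
February 2004 ends with Tuesday Feb 24 2004.
March 2004 ends with Tuesday Mar 30 2004.
April 2004 ends with Tuesday Apr 27 2004.

Apr 27 2004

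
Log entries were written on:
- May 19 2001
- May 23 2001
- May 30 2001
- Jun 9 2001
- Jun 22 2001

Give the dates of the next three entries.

Jul 8 2001, Jul 27 2001, Aug 18 2001

Gaps: 4, 7, 10, 13 days — each gap is 3 larger than the previous one.
Next gap: 16 days. Jun 22 2001 + 16 days = Jul 8 2001.
Next gap: 19 days. Jul 8 2001 + 19 days = Jul 27 2001.
Next gap: 22 days. Jul 27 2001 + 22 days = Aug 18 2001.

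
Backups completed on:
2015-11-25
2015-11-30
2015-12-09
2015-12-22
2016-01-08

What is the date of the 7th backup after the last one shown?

2016-08-26

Gaps: 5, 9, 13, 17 days — each gap is 4 larger than the previous one.
Next gap: 21 days. 2016-01-08 + 21 days = 2016-01-29.
Next gap: 25 days. 2016-01-29 + 25 days = 2016-02-23.
Next gap: 29 days. 2016-02-23 + 29 days = 2016-03-23.
Next gap: 33 days. 2016-03-23 + 33 days = 2016-04-25.
Next gap: 37 days. 2016-04-25 + 37 days = 2016-06-01.
Next gap: 41 days. 2016-06-01 + 41 days = 2016-07-12.
Next gap: 45 days. 2016-07-12 + 45 days = 2016-08-26.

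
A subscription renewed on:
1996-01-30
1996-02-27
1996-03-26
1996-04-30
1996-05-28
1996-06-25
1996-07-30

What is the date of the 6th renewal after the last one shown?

These are Tuesdays with 28, 28, 35, 28, 28, 35-day gaps.
Each is the final Tuesday of its month — 1996-01-30 is past the 28th, so '4th Tuesday' doesn't fit.
August 1996 ends with Tuesday 1996-08-27.
September 1996 ends with Tuesday 1996-09-24.
October 1996 ends with Tuesday 1996-10-29.
Last Tuesday of November 1996: 1996-11-26.
December 1996 ends with Tuesday 1996-12-31.
Last Tuesday of January 1997: 1997-01-28.

1997-01-28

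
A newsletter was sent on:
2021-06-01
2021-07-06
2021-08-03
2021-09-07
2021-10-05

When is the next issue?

Gaps: 35, 28, 35, 28 days — a mix of 28 and 35. Every date is a Tuesday.
Each is the 1st Tuesday of its month.
1st Tuesday of November 2021: 2021-11-02.

2021-11-02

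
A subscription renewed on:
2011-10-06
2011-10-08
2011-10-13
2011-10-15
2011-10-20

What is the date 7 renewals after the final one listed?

The gap pattern 2, 5, 2, 5 repeats every 2 events.
These are the Thursdays and Saturdays of each week.
Next Saturday: 2011-10-22.
Next Thursday: 2011-10-27.
The following Saturday is 2011-10-29.
The following Thursday is 2011-11-03.
Next Saturday: 2011-11-05.
Next Thursday: 2011-11-10.
The following Saturday is 2011-11-12.

2011-11-12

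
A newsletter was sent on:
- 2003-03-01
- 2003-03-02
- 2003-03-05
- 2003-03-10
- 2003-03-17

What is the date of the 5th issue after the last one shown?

2003-05-21

The spacing grows by 2 each time: 1, 3, 5, 7 days.
Next gap: 9 days. 2003-03-17 + 9 days = 2003-03-26.
Next gap: 11 days. 2003-03-26 + 11 days = 2003-04-06.
Next gap: 13 days. 2003-04-06 + 13 days = 2003-04-19.
Next gap: 15 days. 2003-04-19 + 15 days = 2003-05-04.
Next gap: 17 days. 2003-05-04 + 17 days = 2003-05-21.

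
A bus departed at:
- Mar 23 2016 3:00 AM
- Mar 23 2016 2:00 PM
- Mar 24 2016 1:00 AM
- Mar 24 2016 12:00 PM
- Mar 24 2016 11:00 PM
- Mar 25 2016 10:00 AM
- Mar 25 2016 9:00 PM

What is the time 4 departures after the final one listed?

Mar 27 2016 5:00 PM

Gaps: 11, 11, 11, 11, 11, 11 hours — each event is 11 hours after the previous one.
Mar 25 2016 9:00 PM + 11 h = Mar 26 2016 8:00 AM.
Mar 26 2016 8:00 AM + 11 h = Mar 26 2016 7:00 PM.
Mar 26 2016 7:00 PM + 11 h = Mar 27 2016 6:00 AM.
Mar 27 2016 6:00 AM + 11 h = Mar 27 2016 5:00 PM.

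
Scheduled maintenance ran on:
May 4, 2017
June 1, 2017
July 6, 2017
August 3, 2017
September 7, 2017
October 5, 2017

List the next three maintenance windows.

November 2, 2017; December 7, 2017; January 4, 2018

Gaps: 28, 35, 28, 35, 28 days — a mix of 28 and 35. Every date is a Thursday.
Each is the 1st Thursday of its month.
November 2017 — 1st Thursday is November 2, 2017.
December 2017 — 1st Thursday is December 7, 2017.
1st Thursday of January 2018: January 4, 2018.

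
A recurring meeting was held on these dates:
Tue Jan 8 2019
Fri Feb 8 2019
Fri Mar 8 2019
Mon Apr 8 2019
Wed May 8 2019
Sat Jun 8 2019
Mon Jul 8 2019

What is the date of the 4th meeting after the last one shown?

Fri Nov 8 2019

Each date is the 8th; the gaps (31, 28, 31, 30, 31, 30) track the month lengths.
The rule is the 8th of each month.
Next: August 2019 → Thu Aug 8 2019.
Next: September 2019 → Sun Sep 8 2019.
October 2019: Tue Oct 8 2019.
Next: November 2019 → Fri Nov 8 2019.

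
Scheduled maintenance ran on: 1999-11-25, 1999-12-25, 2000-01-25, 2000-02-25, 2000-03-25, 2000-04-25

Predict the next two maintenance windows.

Each date is the 25th; the gaps (30, 31, 31, 29, 31) track the month lengths.
The rule is the 25th of each month.
May 2000: 2000-05-25.
Next: June 2000 → 2000-06-25.

2000-05-25, 2000-06-25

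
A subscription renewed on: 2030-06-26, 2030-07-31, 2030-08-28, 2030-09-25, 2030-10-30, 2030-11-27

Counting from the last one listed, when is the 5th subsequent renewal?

2031-04-30

These are Wednesdays with 35, 28, 28, 35, 28-day gaps.
Each is the final Wednesday of its month — 2030-07-31 is past the 28th, so '4th Wednesday' doesn't fit.
Last Wednesday of December 2030: 2030-12-25.
January 2031 ends with Wednesday 2031-01-29.
Last Wednesday of February 2031: 2031-02-26.
Last Wednesday of March 2031: 2031-03-26.
April 2031 ends with Wednesday 2031-04-30.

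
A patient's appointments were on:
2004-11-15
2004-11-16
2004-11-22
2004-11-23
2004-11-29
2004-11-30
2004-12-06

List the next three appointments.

2004-12-07, 2004-12-13, 2004-12-14

Gaps: 1, 6, 1, 6, 1, 6 days — not constant, but cyclic with period 2.
The events fall on every Monday and Tuesday.
Next Tuesday: 2004-12-07.
Next Monday: 2004-12-13.
Next Tuesday: 2004-12-14.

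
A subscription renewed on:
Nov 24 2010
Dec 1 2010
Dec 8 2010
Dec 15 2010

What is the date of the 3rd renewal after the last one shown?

Jan 5 2011

Every event comes 7 days after the last (7, 7, 7).
Dec 15 2010 + 7 days = Dec 22 2010.
Dec 22 2010 + 7 days = Dec 29 2010.
Dec 29 2010 + 7 days = Jan 5 2011.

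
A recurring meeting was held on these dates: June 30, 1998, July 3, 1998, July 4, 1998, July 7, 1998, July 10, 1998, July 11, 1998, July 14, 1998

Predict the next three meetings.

July 17, 1998; July 18, 1998; July 21, 1998

Every event lands on a Tuesday or Friday or Saturday (gaps cycle 3, 1, 3, 3, 1, 3).
So the schedule is: every Tuesday, Friday and Saturday.
Next Friday: July 17, 1998.
Next Saturday: July 18, 1998.
The following Tuesday is July 21, 1998.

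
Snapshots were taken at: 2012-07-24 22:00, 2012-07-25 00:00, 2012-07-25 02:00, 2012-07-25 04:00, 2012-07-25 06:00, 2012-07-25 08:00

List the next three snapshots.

2012-07-25 10:00, 2012-07-25 12:00, 2012-07-25 14:00

Spacing: 2, 2, 2, 2, 2 h — constant 2 h.
2012-07-25 08:00 + 2 h = 2012-07-25 10:00.
2012-07-25 10:00 + 2 h = 2012-07-25 12:00.
2012-07-25 12:00 + 2 h = 2012-07-25 14:00.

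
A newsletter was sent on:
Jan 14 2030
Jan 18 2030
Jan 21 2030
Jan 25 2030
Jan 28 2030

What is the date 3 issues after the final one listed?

Every event lands on a Monday or Friday (gaps cycle 4, 3, 4, 3).
So the schedule is: every Monday and Friday.
Next Friday: Feb 1 2030.
The following Monday is Feb 4 2030.
The following Friday is Feb 8 2030.

Feb 8 2030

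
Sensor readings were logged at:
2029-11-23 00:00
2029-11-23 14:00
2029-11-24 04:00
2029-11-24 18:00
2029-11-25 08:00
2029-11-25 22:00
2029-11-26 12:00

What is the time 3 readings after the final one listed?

2029-11-28 06:00

The interval is a steady 14 hours (14, 14, 14, 14, 14, 14).
2029-11-26 12:00 + 14 h = 2029-11-27 02:00.
2029-11-27 02:00 + 14 h = 2029-11-27 16:00.
2029-11-27 16:00 + 14 h = 2029-11-28 06:00.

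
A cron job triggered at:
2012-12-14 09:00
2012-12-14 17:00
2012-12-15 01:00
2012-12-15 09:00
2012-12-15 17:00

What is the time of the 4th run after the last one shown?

2012-12-17 01:00

Gaps: 8, 8, 8, 8 hours — each event is 8 hours after the previous one.
2012-12-15 17:00 + 8 h = 2012-12-16 01:00.
2012-12-16 01:00 + 8 h = 2012-12-16 09:00.
2012-12-16 09:00 + 8 h = 2012-12-16 17:00.
2012-12-16 17:00 + 8 h = 2012-12-17 01:00.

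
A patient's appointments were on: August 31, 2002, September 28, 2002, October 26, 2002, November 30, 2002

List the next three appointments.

December 28, 2002; January 25, 2003; February 22, 2003

These are Saturdays with 28, 28, 35-day gaps.
Each is the final Saturday of its month — August 31, 2002 is past the 28th, so '4th Saturday' doesn't fit.
Last Saturday of December 2002: December 28, 2002.
Last Saturday of January 2003: January 25, 2003.
February 2003 ends with Saturday February 22, 2003.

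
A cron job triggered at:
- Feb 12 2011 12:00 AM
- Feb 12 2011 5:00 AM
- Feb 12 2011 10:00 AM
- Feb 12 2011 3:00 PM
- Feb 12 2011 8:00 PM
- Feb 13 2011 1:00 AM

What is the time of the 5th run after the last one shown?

Spacing: 5, 5, 5, 5, 5 h — constant 5 h.
Feb 13 2011 1:00 AM + 5 h = Feb 13 2011 6:00 AM.
Feb 13 2011 6:00 AM + 5 h = Feb 13 2011 11:00 AM.
Feb 13 2011 11:00 AM + 5 h = Feb 13 2011 4:00 PM.
Feb 13 2011 4:00 PM + 5 h = Feb 13 2011 9:00 PM.
Feb 13 2011 9:00 PM + 5 h = Feb 14 2011 2:00 AM.

Feb 14 2011 2:00 AM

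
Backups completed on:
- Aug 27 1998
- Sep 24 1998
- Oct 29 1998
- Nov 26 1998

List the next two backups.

Dec 31 1998, Jan 28 1999

All Thursdays; the gaps (28, 35, 28) vary with month length.
This is the last Thursday of each month.
Last Thursday of December 1998: Dec 31 1998.
Last Thursday of January 1999: Jan 28 1999.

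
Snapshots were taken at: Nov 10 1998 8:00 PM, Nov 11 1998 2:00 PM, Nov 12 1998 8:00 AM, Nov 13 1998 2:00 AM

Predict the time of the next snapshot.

Nov 13 1998 8:00 PM

Spacing: 18, 18, 18 h — constant 18 h.
Nov 13 1998 2:00 AM + 18 h = Nov 13 1998 8:00 PM.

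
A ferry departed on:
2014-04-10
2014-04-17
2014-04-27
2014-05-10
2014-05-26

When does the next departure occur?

2014-06-14

The spacing grows by 3 each time: 7, 10, 13, 16 days.
Next gap: 19 days. 2014-05-26 + 19 days = 2014-06-14.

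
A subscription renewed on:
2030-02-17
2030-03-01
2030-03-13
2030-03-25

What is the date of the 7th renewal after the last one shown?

Gaps between consecutive events: 12, 12, 12 days — a constant 12-day interval.
2030-03-25 + 12 days = 2030-04-06.
2030-04-06 + 12 days = 2030-04-18.
2030-04-18 + 12 days = 2030-04-30.
2030-04-30 + 12 days = 2030-05-12.
2030-05-12 + 12 days = 2030-05-24.
2030-05-24 + 12 days = 2030-06-05.
2030-06-05 + 12 days = 2030-06-17.

2030-06-17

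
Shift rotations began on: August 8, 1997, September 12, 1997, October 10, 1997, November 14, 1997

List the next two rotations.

Gaps: 35, 28, 35 days — a mix of 28 and 35. Every date is a Friday.
Each is the 2nd Friday of its month.
December 1997 — 2nd Friday is December 12, 1997.
January 1998 — 2nd Friday is January 9, 1998.

December 12, 1997; January 9, 1998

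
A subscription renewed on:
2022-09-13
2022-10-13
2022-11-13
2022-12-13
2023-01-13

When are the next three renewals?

The day-of-month is always 13 (30, 31, 30, 31 days between events).
So this recurs on the 13th of each month.
Next: February 2023 → 2023-02-13.
Next: March 2023 → 2023-03-13.
April 2023: 2023-04-13.

2023-02-13, 2023-03-13, 2023-04-13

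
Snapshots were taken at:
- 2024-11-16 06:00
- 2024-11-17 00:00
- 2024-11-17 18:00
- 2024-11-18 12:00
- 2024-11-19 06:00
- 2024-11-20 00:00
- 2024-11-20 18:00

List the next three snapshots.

2024-11-21 12:00, 2024-11-22 06:00, 2024-11-23 00:00

The interval is a steady 18 hours (18, 18, 18, 18, 18, 18).
2024-11-20 18:00 + 18 h = 2024-11-21 12:00.
2024-11-21 12:00 + 18 h = 2024-11-22 06:00.
2024-11-22 06:00 + 18 h = 2024-11-23 00:00.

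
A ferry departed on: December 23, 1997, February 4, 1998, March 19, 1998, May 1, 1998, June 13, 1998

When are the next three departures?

Every event comes 43 days after the last (43, 43, 43, 43).
June 13, 1998 + 43 days = July 26, 1998.
July 26, 1998 + 43 days = September 7, 1998.
September 7, 1998 + 43 days = October 20, 1998.

July 26, 1998; September 7, 1998; October 20, 1998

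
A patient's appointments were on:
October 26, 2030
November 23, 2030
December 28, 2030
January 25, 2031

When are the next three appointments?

February 22, 2031; March 22, 2031; April 26, 2031

These are Saturdays at 28- or 35-day spacing (28, 35, 28).
The pattern: 4th Saturday of the month.
4th Saturday of February 2031: February 22, 2031.
4th Saturday of March 2031: March 22, 2031.
April 2031 — 4th Saturday is April 26, 2031.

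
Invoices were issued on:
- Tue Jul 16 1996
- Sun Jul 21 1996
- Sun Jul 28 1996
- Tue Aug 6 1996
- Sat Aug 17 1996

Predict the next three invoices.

Fri Aug 30 1996, Sat Sep 14 1996, Tue Oct 1 1996

Gaps: 5, 7, 9, 11 days — each gap is 2 larger than the previous one.
Next gap: 13 days. Sat Aug 17 1996 + 13 days = Fri Aug 30 1996.
Next gap: 15 days. Fri Aug 30 1996 + 15 days = Sat Sep 14 1996.
Next gap: 17 days. Sat Sep 14 1996 + 17 days = Tue Oct 1 1996.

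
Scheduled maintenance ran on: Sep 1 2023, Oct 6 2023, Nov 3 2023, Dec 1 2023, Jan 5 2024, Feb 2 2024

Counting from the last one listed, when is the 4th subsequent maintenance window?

All dates are Fridays, 35, 28, 28, 35, 28 days apart.
Specifically, the 1st Friday of each month.
1st Friday of March 2024: Mar 1 2024.
1st Friday of April 2024: Apr 5 2024.
1st Friday of May 2024: May 3 2024.
1st Friday of June 2024: Jun 7 2024.

Jun 7 2024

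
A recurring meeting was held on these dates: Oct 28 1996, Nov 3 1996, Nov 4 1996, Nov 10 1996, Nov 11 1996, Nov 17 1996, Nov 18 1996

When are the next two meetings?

The gap pattern 6, 1, 6, 1, 6, 1 repeats every 2 events.
These are the Mondays and Sundays of each week.
The following Sunday is Nov 24 1996.
The following Monday is Nov 25 1996.

Nov 24 1996, Nov 25 1996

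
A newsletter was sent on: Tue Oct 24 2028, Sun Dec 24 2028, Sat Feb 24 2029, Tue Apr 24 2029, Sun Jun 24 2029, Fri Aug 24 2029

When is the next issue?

Wed Oct 24 2029

Gaps: 61, 62, 59, 61, 61 days — not constant. Every event is on the 24th of the month.
Pattern: the 24th of every 2 months.
October 2029: Wed Oct 24 2029.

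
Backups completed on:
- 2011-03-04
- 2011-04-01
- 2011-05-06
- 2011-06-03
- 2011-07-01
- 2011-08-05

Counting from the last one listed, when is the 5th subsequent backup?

All dates are Fridays, 28, 35, 28, 28, 35 days apart.
Specifically, the 1st Friday of each month.
1st Friday of September 2011: 2011-09-02.
October 2011 — 1st Friday is 2011-10-07.
1st Friday of November 2011: 2011-11-04.
December 2011 — 1st Friday is 2011-12-02.
January 2012 — 1st Friday is 2012-01-06.

2012-01-06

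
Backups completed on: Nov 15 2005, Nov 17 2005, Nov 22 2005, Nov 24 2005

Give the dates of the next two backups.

Every event lands on a Tuesday or Thursday (gaps cycle 2, 5, 2).
So the schedule is: every Tuesday and Thursday.
Next Tuesday: Nov 29 2005.
Next Thursday: Dec 1 2005.

Nov 29 2005, Dec 1 2005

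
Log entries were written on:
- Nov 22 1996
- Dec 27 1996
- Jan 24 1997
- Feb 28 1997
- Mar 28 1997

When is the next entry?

Apr 25 1997

Gaps: 35, 28, 35, 28 days — a mix of 28 and 35. Every date is a Friday.
Each is the 4th Friday of its month.
April 1997 — 4th Friday is Apr 25 1997.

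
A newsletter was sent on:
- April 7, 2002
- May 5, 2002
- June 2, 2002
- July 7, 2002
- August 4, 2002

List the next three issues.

All dates are Sundays, 28, 28, 35, 28 days apart.
Specifically, the 1st Sunday of each month.
1st Sunday of September 2002: September 1, 2002.
October 2002 — 1st Sunday is October 6, 2002.
1st Sunday of November 2002: November 3, 2002.

September 1, 2002; October 6, 2002; November 3, 2002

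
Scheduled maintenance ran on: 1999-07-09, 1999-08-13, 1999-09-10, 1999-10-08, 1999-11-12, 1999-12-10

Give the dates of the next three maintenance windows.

2000-01-14, 2000-02-11, 2000-03-10

All dates are Fridays, 35, 28, 28, 35, 28 days apart.
Specifically, the 2nd Friday of each month.
2nd Friday of January 2000: 2000-01-14.
2nd Friday of February 2000: 2000-02-11.
March 2000 — 2nd Friday is 2000-03-10.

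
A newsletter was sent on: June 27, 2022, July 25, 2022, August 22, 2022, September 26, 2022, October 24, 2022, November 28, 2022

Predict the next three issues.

Gaps: 28, 28, 35, 28, 35 days — a mix of 28 and 35. Every date is a Monday.
Each is the 4th Monday of its month.
4th Monday of December 2022: December 26, 2022.
4th Monday of January 2023: January 23, 2023.
February 2023 — 4th Monday is February 27, 2023.

December 26, 2022; January 23, 2023; February 27, 2023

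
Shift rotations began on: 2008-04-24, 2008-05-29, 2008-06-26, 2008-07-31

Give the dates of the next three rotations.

All Thursdays; the gaps (35, 28, 35) vary with month length.
This is the last Thursday of each month.
August 2008 ends with Thursday 2008-08-28.
Last Thursday of September 2008: 2008-09-25.
October 2008 ends with Thursday 2008-10-30.

2008-08-28, 2008-09-25, 2008-10-30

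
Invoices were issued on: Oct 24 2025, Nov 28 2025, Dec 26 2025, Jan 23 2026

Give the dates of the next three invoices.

Feb 27 2026, Mar 27 2026, Apr 24 2026

Gaps: 35, 28, 28 days — a mix of 28 and 35. Every date is a Friday.
Each is the 4th Friday of its month.
February 2026 — 4th Friday is Feb 27 2026.
4th Friday of March 2026: Mar 27 2026.
4th Friday of April 2026: Apr 24 2026.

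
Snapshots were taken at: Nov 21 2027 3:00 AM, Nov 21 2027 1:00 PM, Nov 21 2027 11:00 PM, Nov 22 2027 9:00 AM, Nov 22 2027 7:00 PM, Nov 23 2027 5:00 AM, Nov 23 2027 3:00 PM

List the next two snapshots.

Gaps: 10, 10, 10, 10, 10, 10 hours — each event is 10 hours after the previous one.
Nov 23 2027 3:00 PM + 10 h = Nov 24 2027 1:00 AM.
Nov 24 2027 1:00 AM + 10 h = Nov 24 2027 11:00 AM.

Nov 24 2027 1:00 AM, Nov 24 2027 11:00 AM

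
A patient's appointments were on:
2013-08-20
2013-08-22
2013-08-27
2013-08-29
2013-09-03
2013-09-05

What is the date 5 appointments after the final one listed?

2013-09-24

Gaps: 2, 5, 2, 5, 2 days — not constant, but cyclic with period 2.
The events fall on every Tuesday and Thursday.
Next Tuesday: 2013-09-10.
The following Thursday is 2013-09-12.
The following Tuesday is 2013-09-17.
Next Thursday: 2013-09-19.
The following Tuesday is 2013-09-24.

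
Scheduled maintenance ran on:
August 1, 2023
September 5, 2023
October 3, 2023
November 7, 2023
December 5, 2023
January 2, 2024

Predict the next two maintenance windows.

February 6, 2024; March 5, 2024

Gaps: 35, 28, 35, 28, 28 days — a mix of 28 and 35. Every date is a Tuesday.
Each is the 1st Tuesday of its month.
February 2024 — 1st Tuesday is February 6, 2024.
1st Tuesday of March 2024: March 5, 2024.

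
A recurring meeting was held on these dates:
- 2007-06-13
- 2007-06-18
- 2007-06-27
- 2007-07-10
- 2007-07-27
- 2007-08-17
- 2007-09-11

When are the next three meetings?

2007-10-10, 2007-11-12, 2007-12-19

The spacing grows by 4 each time: 5, 9, 13, 17, 21, 25 days.
Next gap: 29 days. 2007-09-11 + 29 days = 2007-10-10.
Next gap: 33 days. 2007-10-10 + 33 days = 2007-11-12.
Next gap: 37 days. 2007-11-12 + 37 days = 2007-12-19.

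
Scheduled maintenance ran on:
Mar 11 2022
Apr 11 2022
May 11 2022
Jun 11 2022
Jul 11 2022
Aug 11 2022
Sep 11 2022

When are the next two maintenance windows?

Gaps: 31, 30, 31, 30, 31, 31 days — not constant. Every event is on the 11th of the month.
Pattern: the 11th of each month.
October 2022: Oct 11 2022.
November 2022: Nov 11 2022.

Oct 11 2022, Nov 11 2022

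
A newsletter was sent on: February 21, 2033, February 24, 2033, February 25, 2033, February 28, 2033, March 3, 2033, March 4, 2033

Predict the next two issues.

March 7, 2033; March 10, 2033

The gap pattern 3, 1, 3, 3, 1 repeats every 3 events.
These are the Mondays, Thursdays and Fridays of each week.
Next Monday: March 7, 2033.
The following Thursday is March 10, 2033.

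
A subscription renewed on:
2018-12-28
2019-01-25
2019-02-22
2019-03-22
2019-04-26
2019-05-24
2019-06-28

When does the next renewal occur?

2019-07-26

Gaps: 28, 28, 28, 35, 28, 35 days — a mix of 28 and 35. Every date is a Friday.
Each is the 4th Friday of its month.
4th Friday of July 2019: 2019-07-26.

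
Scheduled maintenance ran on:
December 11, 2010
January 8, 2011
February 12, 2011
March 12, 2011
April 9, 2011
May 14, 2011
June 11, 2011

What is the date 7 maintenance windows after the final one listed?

Gaps: 28, 35, 28, 28, 35, 28 days — a mix of 28 and 35. Every date is a Saturday.
Each is the 2nd Saturday of its month.
2nd Saturday of July 2011: July 9, 2011.
2nd Saturday of August 2011: August 13, 2011.
September 2011 — 2nd Saturday is September 10, 2011.
2nd Saturday of October 2011: October 8, 2011.
November 2011 — 2nd Saturday is November 12, 2011.
December 2011 — 2nd Saturday is December 10, 2011.
January 2012 — 2nd Saturday is January 14, 2012.

January 14, 2012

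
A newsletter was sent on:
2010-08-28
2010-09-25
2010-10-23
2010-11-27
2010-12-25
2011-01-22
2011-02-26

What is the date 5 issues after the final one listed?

2011-07-23

Gaps: 28, 28, 35, 28, 28, 35 days — a mix of 28 and 35. Every date is a Saturday.
Each is the 4th Saturday of its month.
4th Saturday of March 2011: 2011-03-26.
April 2011 — 4th Saturday is 2011-04-23.
May 2011 — 4th Saturday is 2011-05-28.
June 2011 — 4th Saturday is 2011-06-25.
4th Saturday of July 2011: 2011-07-23.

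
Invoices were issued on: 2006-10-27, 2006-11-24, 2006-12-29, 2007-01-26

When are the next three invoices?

These are Fridays with 28, 35, 28-day gaps.
Each is the final Friday of its month — 2006-12-29 is past the 28th, so '4th Friday' doesn't fit.
Last Friday of February 2007: 2007-02-23.
Last Friday of March 2007: 2007-03-30.
Last Friday of April 2007: 2007-04-27.

2007-02-23, 2007-03-30, 2007-04-27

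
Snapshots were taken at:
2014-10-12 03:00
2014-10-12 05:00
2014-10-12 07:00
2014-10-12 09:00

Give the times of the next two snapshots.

2014-10-12 11:00, 2014-10-12 13:00

Spacing: 2, 2, 2 h — constant 2 h.
2014-10-12 09:00 + 2 h = 2014-10-12 11:00.
2014-10-12 11:00 + 2 h = 2014-10-12 13:00.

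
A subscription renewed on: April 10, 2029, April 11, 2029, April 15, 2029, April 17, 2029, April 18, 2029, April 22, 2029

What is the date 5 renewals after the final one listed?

Gaps: 1, 4, 2, 1, 4 days — not constant, but cyclic with period 3.
The events fall on every Tuesday, Wednesday and Sunday.
Next Tuesday: April 24, 2029.
The following Wednesday is April 25, 2029.
The following Sunday is April 29, 2029.
Next Tuesday: May 1, 2029.
Next Wednesday: May 2, 2029.

May 2, 2029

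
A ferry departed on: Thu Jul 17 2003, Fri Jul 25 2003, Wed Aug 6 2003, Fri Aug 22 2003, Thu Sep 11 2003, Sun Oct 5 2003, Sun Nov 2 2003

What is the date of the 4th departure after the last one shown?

Gaps: 8, 12, 16, 20, 24, 28 days — each gap is 4 larger than the previous one.
Next gap: 32 days. Sun Nov 2 2003 + 32 days = Thu Dec 4 2003.
Next gap: 36 days. Thu Dec 4 2003 + 36 days = Fri Jan 9 2004.
Next gap: 40 days. Fri Jan 9 2004 + 40 days = Wed Feb 18 2004.
Next gap: 44 days. Wed Feb 18 2004 + 44 days = Fri Apr 2 2004.

Fri Apr 2 2004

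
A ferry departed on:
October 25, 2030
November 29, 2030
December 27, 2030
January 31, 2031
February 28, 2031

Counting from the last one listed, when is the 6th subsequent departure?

August 29, 2031

These are Fridays with 35, 28, 35, 28-day gaps.
Each is the final Friday of its month — November 29, 2030 is past the 28th, so '4th Friday' doesn't fit.
March 2031 ends with Friday March 28, 2031.
Last Friday of April 2031: April 25, 2031.
Last Friday of May 2031: May 30, 2031.
Last Friday of June 2031: June 27, 2031.
July 2031 ends with Friday July 25, 2031.
Last Friday of August 2031: August 29, 2031.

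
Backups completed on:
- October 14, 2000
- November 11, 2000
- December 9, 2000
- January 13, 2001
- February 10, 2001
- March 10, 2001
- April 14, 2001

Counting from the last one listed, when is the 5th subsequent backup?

These are Saturdays at 28- or 35-day spacing (28, 28, 35, 28, 28, 35).
The pattern: 2nd Saturday of the month.
2nd Saturday of May 2001: May 12, 2001.
2nd Saturday of June 2001: June 9, 2001.
2nd Saturday of July 2001: July 14, 2001.
August 2001 — 2nd Saturday is August 11, 2001.
2nd Saturday of September 2001: September 8, 2001.

September 8, 2001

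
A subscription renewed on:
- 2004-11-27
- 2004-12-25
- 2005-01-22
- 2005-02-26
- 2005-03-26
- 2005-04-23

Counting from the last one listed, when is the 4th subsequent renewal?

2005-08-27

All dates are Saturdays, 28, 28, 35, 28, 28 days apart.
Specifically, the 4th Saturday of each month.
May 2005 — 4th Saturday is 2005-05-28.
June 2005 — 4th Saturday is 2005-06-25.
July 2005 — 4th Saturday is 2005-07-23.
4th Saturday of August 2005: 2005-08-27.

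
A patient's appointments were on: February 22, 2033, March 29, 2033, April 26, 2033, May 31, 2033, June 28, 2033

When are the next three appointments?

July 26, 2033; August 30, 2033; September 27, 2033

All Tuesdays; the gaps (35, 28, 35, 28) vary with month length.
This is the last Tuesday of each month.
July 2033 ends with Tuesday July 26, 2033.
Last Tuesday of August 2033: August 30, 2033.
September 2033 ends with Tuesday September 27, 2033.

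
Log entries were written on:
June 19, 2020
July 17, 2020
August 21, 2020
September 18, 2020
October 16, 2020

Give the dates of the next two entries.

Gaps: 28, 35, 28, 28 days — a mix of 28 and 35. Every date is a Friday.
Each is the 3rd Friday of its month.
3rd Friday of November 2020: November 20, 2020.
December 2020 — 3rd Friday is December 18, 2020.

November 20, 2020; December 18, 2020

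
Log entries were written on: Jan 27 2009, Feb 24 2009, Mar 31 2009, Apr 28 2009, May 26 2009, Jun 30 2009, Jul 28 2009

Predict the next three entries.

These are Tuesdays with 28, 35, 28, 28, 35, 28-day gaps.
Each is the final Tuesday of its month — Mar 31 2009 is past the 28th, so '4th Tuesday' doesn't fit.
Last Tuesday of August 2009: Aug 25 2009.
September 2009 ends with Tuesday Sep 29 2009.
October 2009 ends with Tuesday Oct 27 2009.

Aug 25 2009, Sep 29 2009, Oct 27 2009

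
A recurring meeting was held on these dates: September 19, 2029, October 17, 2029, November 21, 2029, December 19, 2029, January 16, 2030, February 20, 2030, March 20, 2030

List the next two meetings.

All dates are Wednesdays, 28, 35, 28, 28, 35, 28 days apart.
Specifically, the 3rd Wednesday of each month.
April 2030 — 3rd Wednesday is April 17, 2030.
May 2030 — 3rd Wednesday is May 15, 2030.

April 17, 2030; May 15, 2030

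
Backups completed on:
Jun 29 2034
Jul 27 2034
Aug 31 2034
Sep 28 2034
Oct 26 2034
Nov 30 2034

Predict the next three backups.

Dec 28 2034, Jan 25 2035, Feb 22 2035

All Thursdays; the gaps (28, 35, 28, 28, 35) vary with month length.
This is the last Thursday of each month.
Last Thursday of December 2034: Dec 28 2034.
Last Thursday of January 2035: Jan 25 2035.
February 2035 ends with Thursday Feb 22 2035.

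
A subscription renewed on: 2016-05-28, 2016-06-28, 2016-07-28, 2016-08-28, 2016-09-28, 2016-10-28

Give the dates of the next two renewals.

The day-of-month is always 28 (31, 30, 31, 31, 30 days between events).
So this recurs on the 28th of each month.
Next: November 2016 → 2016-11-28.
December 2016: 2016-12-28.

2016-11-28, 2016-12-28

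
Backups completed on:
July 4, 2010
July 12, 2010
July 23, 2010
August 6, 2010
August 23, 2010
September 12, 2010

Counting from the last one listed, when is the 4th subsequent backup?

December 31, 2010

Gaps: 8, 11, 14, 17, 20 days — each gap is 3 larger than the previous one.
Next gap: 23 days. September 12, 2010 + 23 days = October 5, 2010.
Next gap: 26 days. October 5, 2010 + 26 days = October 31, 2010.
Next gap: 29 days. October 31, 2010 + 29 days = November 29, 2010.
Next gap: 32 days. November 29, 2010 + 32 days = December 31, 2010.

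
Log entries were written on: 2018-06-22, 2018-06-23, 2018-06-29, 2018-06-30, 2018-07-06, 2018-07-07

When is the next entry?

The gap pattern 1, 6, 1, 6, 1 repeats every 2 events.
These are the Fridays and Saturdays of each week.
The following Friday is 2018-07-13.

2018-07-13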